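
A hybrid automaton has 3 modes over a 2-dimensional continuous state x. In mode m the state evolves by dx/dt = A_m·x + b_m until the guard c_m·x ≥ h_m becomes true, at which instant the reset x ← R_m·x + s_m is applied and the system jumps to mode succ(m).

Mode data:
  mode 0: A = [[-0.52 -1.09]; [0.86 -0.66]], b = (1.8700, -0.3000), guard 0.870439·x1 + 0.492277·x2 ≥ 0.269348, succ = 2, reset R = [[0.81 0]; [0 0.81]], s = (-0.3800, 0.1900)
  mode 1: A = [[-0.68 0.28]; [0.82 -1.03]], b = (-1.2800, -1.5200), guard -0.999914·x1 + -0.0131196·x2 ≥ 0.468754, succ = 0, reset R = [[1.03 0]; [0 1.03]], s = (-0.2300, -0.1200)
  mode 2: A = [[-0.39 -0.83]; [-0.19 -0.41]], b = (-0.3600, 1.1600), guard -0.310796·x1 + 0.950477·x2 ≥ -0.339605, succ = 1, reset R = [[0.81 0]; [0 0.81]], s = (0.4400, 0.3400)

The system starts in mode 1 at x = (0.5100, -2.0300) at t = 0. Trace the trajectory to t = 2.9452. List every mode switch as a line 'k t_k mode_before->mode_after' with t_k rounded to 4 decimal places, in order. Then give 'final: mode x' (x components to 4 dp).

1 0.5287 1->0
2 1.0257 0->2
3 1.6221 2->1
4 2.5011 1->0
final: 0 0.5755 -0.8102

Mode 1: guard c·x = 0.4688 hit at Δt = 0.5287 (t = 0.5287), x⁻ = (-0.4450, -1.8111) → reset → x⁺ = (-0.6884, -1.9854), jump to mode 0
Mode 0: guard c·x = 0.2693 hit at Δt = 0.4970 (t = 1.0257), x⁻ = (1.1221, -1.4369) → reset → x⁺ = (0.5289, -0.9739), jump to mode 2
Mode 2: guard c·x = -0.3396 hit at Δt = 0.5964 (t = 1.6221), x⁻ = (0.4740, -0.2023) → reset → x⁺ = (0.8240, 0.1761), jump to mode 1
Mode 1: guard c·x = 0.4688 hit at Δt = 0.8790 (t = 2.5011), x⁻ = (-0.4585, -0.7866) → reset → x⁺ = (-0.7022, -0.9302), jump to mode 0
Mode 0: flow for 0.4441 to horizon, guard not reached → x = (0.5755, -0.8102)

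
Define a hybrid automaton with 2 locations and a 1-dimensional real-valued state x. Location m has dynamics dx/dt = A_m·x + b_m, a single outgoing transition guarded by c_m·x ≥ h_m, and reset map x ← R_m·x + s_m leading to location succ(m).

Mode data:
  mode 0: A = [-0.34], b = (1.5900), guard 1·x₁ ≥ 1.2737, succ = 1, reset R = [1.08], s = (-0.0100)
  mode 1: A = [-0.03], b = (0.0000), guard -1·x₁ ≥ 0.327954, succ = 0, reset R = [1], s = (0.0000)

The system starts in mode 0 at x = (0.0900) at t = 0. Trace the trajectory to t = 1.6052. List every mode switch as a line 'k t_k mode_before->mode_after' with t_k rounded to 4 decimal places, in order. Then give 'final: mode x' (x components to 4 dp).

1 0.8780 0->1
final: 1 1.3361

Mode 0: guard c·x = 1.2737 hit at Δt = 0.8780 (t = 0.8780), x⁻ = (1.2737) → reset → x⁺ = (1.3656), jump to mode 1
Mode 1: flow for 0.7272 to horizon, guard not reached → x = (1.3361)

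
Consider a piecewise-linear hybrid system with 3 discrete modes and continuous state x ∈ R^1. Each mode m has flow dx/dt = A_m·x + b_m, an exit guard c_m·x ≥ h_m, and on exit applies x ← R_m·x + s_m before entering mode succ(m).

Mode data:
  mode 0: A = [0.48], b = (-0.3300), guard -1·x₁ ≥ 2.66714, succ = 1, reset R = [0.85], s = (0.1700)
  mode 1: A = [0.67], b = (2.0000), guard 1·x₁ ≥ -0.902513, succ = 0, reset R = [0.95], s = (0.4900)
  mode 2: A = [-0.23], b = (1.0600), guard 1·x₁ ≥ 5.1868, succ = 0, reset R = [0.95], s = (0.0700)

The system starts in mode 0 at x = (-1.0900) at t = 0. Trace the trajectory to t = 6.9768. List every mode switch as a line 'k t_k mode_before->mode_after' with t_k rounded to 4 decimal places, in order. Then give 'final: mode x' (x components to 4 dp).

1 1.3232 0->1
2 2.5954 1->0
3 5.0056 0->1
4 6.2778 1->0
final: 0 -0.7879

Mode 0: guard c·x = 2.6671 hit at Δt = 1.3232 (t = 1.3232), x⁻ = (-2.6671) → reset → x⁺ = (-2.0971), jump to mode 1
Mode 1: guard c·x = -0.9025 hit at Δt = 1.2722 (t = 2.5954), x⁻ = (-0.9025) → reset → x⁺ = (-0.3674), jump to mode 0
Mode 0: guard c·x = 2.6671 hit at Δt = 2.4102 (t = 5.0056), x⁻ = (-2.6671) → reset → x⁺ = (-2.0971), jump to mode 1
Mode 1: guard c·x = -0.9025 hit at Δt = 1.2722 (t = 6.2778), x⁻ = (-0.9025) → reset → x⁺ = (-0.3674), jump to mode 0
Mode 0: flow for 0.6990 to horizon, guard not reached → x = (-0.7879)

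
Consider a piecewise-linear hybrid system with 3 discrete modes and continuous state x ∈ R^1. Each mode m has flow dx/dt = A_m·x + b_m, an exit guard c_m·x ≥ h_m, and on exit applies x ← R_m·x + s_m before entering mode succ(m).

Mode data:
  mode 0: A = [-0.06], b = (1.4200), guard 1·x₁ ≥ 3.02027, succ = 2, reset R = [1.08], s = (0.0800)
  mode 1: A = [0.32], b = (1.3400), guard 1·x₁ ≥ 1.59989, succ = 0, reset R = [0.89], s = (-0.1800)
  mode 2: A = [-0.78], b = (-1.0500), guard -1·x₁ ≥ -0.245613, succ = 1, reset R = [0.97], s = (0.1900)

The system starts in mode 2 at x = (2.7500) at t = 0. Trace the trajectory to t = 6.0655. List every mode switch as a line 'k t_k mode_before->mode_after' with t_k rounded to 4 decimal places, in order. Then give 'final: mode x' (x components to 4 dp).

1 1.2118 2->1
2 1.9187 1->0
3 3.2943 0->2
4 4.6791 2->1
5 5.3860 1->0
final: 0 2.1396

Mode 2: guard c·x = -0.2456 hit at Δt = 1.2118 (t = 1.2118), x⁻ = (0.2456) → reset → x⁺ = (0.4282), jump to mode 1
Mode 1: guard c·x = 1.5999 hit at Δt = 0.7069 (t = 1.9187), x⁻ = (1.5999) → reset → x⁺ = (1.2439), jump to mode 0
Mode 0: guard c·x = 3.0203 hit at Δt = 1.3756 (t = 3.2943), x⁻ = (3.0203) → reset → x⁺ = (3.3419), jump to mode 2
Mode 2: guard c·x = -0.2456 hit at Δt = 1.3848 (t = 4.6791), x⁻ = (0.2456) → reset → x⁺ = (0.4282), jump to mode 1
Mode 1: guard c·x = 1.5999 hit at Δt = 0.7069 (t = 5.3860), x⁻ = (1.5999) → reset → x⁺ = (1.2439), jump to mode 0
Mode 0: flow for 0.6795 to horizon, guard not reached → x = (2.1396)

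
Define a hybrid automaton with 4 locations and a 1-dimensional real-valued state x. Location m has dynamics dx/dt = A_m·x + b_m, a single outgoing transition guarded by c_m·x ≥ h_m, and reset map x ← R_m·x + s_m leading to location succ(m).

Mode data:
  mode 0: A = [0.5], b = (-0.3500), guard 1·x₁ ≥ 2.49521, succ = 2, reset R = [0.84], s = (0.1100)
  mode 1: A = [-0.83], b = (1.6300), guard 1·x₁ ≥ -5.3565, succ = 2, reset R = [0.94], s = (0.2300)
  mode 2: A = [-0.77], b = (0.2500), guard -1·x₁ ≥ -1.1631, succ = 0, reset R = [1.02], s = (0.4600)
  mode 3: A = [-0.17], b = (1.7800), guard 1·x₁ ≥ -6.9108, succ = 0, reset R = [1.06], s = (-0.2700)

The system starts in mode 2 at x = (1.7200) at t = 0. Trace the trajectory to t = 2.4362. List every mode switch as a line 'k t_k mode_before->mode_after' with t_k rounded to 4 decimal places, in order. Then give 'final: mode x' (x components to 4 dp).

Mode 2: guard c·x = -1.1631 hit at Δt = 0.6615 (t = 0.6615), x⁻ = (1.1631) → reset → x⁺ = (1.6464), jump to mode 0
Mode 0: guard c·x = 2.4952 hit at Δt = 1.2805 (t = 1.9420), x⁻ = (2.4952) → reset → x⁺ = (2.2060), jump to mode 2
Mode 2: flow for 0.4942 to horizon, guard not reached → x = (1.6105)

1 0.6615 2->0
2 1.9420 0->2
final: 2 1.6105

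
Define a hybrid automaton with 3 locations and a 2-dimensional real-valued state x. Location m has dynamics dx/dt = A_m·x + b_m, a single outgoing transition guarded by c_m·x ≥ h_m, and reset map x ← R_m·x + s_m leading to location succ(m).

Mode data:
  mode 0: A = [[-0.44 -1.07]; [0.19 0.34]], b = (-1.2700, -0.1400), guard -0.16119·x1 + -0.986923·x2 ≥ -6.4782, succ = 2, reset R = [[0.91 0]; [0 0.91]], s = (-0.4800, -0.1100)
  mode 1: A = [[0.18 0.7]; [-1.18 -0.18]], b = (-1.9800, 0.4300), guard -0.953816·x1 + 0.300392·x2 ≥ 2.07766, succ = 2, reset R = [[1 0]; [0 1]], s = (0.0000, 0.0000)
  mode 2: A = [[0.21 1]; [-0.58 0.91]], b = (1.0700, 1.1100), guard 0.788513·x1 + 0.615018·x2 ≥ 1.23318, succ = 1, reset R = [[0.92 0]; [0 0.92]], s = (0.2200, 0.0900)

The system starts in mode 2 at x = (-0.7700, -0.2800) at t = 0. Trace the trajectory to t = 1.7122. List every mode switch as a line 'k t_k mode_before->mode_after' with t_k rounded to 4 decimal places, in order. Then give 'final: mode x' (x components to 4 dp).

1 0.9318 2->1
final: 1 -0.1322 1.1153

Mode 2: guard c·x = 1.2332 hit at Δt = 0.9318 (t = 0.9318), x⁻ = (0.5888, 1.2502) → reset → x⁺ = (0.7617, 1.2401), jump to mode 1
Mode 1: flow for 0.7804 to horizon, guard not reached → x = (-0.1322, 1.1153)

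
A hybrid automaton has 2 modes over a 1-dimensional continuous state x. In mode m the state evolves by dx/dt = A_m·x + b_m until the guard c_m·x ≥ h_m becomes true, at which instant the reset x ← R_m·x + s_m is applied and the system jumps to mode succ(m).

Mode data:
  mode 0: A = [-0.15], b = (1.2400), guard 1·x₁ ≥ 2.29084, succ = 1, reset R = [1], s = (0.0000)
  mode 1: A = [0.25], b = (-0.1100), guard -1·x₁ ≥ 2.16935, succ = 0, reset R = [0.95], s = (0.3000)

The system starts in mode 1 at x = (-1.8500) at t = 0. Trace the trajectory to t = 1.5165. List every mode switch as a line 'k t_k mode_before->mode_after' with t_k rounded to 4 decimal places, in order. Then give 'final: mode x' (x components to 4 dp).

Mode 1: guard c·x = 2.1694 hit at Δt = 0.5222 (t = 0.5222), x⁻ = (-2.1694) → reset → x⁺ = (-1.7609), jump to mode 0
Mode 0: flow for 0.9943 to horizon, guard not reached → x = (-0.3715)

1 0.5222 1->0
final: 0 -0.3715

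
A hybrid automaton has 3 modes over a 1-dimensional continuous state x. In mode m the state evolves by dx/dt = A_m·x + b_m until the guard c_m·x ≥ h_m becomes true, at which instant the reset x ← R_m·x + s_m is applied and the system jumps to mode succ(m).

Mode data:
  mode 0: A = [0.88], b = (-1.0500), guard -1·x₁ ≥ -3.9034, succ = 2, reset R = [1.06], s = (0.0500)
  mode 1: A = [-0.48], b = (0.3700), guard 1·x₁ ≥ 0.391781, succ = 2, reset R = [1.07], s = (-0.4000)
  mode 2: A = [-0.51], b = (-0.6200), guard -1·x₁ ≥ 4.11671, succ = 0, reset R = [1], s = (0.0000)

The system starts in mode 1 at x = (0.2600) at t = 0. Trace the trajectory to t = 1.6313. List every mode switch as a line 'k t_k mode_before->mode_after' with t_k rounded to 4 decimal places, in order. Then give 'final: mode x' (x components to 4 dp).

1 0.6216 1->2
final: 2 -0.4778

Mode 1: guard c·x = 0.3918 hit at Δt = 0.6216 (t = 0.6216), x⁻ = (0.3918) → reset → x⁺ = (0.0192), jump to mode 2
Mode 2: flow for 1.0097 to horizon, guard not reached → x = (-0.4778)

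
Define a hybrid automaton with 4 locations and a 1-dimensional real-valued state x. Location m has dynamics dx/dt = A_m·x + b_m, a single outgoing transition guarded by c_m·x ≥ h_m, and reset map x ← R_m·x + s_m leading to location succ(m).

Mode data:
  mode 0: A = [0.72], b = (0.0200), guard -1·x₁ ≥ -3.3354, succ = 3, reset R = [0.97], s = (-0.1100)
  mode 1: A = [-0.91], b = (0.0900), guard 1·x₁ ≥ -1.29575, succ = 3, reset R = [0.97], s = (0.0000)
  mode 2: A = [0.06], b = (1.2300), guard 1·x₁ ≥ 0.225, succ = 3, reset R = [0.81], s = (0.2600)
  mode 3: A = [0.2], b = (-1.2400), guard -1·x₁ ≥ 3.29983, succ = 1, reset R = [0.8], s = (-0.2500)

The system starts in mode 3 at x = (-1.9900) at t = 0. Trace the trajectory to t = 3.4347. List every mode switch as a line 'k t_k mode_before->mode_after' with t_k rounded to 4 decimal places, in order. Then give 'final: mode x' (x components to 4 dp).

Mode 3: guard c·x = 3.2998 hit at Δt = 0.7418 (t = 0.7418), x⁻ = (-3.2998) → reset → x⁺ = (-2.8899), jump to mode 1
Mode 1: guard c·x = -1.2957 hit at Δt = 0.8376 (t = 1.5794), x⁻ = (-1.2957) → reset → x⁺ = (-1.2569), jump to mode 3
Mode 3: guard c·x = 3.2998 hit at Δt = 1.2107 (t = 2.7901), x⁻ = (-3.2998) → reset → x⁺ = (-2.8899), jump to mode 1
Mode 1: flow for 0.6446 to horizon, guard not reached → x = (-1.5635)

1 0.7418 3->1
2 1.5794 1->3
3 2.7901 3->1
final: 1 -1.5635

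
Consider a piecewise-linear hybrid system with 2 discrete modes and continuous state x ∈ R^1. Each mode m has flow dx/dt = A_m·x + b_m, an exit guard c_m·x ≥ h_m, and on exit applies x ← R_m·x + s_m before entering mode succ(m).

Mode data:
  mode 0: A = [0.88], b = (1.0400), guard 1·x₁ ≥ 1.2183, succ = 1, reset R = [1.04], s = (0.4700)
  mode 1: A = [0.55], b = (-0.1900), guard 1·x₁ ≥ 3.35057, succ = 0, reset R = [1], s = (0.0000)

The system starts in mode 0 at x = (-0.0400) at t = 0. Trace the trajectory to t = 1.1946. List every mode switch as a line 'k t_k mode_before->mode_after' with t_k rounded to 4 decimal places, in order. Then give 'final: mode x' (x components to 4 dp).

1 0.8442 0->1
final: 1 2.0328

Mode 0: guard c·x = 1.2183 hit at Δt = 0.8442 (t = 0.8442), x⁻ = (1.2183) → reset → x⁺ = (1.7370), jump to mode 1
Mode 1: flow for 0.3504 to horizon, guard not reached → x = (2.0328)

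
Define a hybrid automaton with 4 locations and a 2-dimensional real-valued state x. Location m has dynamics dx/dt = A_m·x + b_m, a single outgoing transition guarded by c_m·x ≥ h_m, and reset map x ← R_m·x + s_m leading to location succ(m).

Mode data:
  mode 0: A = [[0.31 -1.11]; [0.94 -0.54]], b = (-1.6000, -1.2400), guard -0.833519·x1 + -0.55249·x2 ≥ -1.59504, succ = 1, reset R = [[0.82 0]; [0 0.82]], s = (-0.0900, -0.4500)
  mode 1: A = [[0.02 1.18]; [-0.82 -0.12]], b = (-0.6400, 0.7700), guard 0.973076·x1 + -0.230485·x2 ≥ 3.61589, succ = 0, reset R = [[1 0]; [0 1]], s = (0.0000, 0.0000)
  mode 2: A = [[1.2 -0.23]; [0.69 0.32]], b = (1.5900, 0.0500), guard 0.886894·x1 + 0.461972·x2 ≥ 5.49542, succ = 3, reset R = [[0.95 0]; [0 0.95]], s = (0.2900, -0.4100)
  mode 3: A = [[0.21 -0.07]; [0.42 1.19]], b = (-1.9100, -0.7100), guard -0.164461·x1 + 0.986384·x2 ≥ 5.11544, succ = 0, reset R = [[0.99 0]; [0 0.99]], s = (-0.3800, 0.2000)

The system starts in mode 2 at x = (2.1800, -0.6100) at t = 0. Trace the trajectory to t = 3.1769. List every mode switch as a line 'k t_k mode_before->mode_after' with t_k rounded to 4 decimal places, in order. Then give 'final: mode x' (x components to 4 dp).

Mode 2: guard c·x = 5.4954 hit at Δt = 0.5795 (t = 0.5795), x⁻ = (5.7140, 0.9258) → reset → x⁺ = (5.7183, 0.4695), jump to mode 3
Mode 3: guard c·x = 5.1154 hit at Δt = 1.1915 (t = 1.7710), x⁻ = (4.5198, 5.9396) → reset → x⁺ = (4.0946, 6.0803), jump to mode 0
Mode 0: guard c·x = -1.5950 hit at Δt = 0.7040 (t = 2.4750), x⁻ = (-0.8782, 4.2118) → reset → x⁺ = (-0.8101, 3.0037), jump to mode 1
Mode 1: flow for 0.7019 to horizon, guard not reached → x = (1.3694, 3.1225)

1 0.5795 2->3
2 1.7710 3->0
3 2.4750 0->1
final: 1 1.3694 3.1225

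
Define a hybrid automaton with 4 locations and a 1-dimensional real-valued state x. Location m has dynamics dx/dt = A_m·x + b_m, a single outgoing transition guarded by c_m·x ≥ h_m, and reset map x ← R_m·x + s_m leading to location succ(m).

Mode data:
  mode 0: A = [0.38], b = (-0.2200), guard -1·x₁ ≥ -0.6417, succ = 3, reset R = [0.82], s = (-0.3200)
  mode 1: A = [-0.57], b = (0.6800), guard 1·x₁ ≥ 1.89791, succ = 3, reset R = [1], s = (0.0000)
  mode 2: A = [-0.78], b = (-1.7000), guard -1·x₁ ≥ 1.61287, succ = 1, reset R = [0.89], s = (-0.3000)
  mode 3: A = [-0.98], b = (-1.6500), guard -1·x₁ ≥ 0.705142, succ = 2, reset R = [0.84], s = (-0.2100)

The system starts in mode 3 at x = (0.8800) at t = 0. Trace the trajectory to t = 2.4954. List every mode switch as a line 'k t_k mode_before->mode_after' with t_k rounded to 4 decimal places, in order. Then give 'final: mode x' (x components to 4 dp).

1 0.9828 3->2
2 2.1214 2->1
final: 1 -1.1732

Mode 3: guard c·x = 0.7051 hit at Δt = 0.9828 (t = 0.9828), x⁻ = (-0.7051) → reset → x⁺ = (-0.8023), jump to mode 2
Mode 2: guard c·x = 1.6129 hit at Δt = 1.1386 (t = 2.1214), x⁻ = (-1.6129) → reset → x⁺ = (-1.7355), jump to mode 1
Mode 1: flow for 0.3740 to horizon, guard not reached → x = (-1.1732)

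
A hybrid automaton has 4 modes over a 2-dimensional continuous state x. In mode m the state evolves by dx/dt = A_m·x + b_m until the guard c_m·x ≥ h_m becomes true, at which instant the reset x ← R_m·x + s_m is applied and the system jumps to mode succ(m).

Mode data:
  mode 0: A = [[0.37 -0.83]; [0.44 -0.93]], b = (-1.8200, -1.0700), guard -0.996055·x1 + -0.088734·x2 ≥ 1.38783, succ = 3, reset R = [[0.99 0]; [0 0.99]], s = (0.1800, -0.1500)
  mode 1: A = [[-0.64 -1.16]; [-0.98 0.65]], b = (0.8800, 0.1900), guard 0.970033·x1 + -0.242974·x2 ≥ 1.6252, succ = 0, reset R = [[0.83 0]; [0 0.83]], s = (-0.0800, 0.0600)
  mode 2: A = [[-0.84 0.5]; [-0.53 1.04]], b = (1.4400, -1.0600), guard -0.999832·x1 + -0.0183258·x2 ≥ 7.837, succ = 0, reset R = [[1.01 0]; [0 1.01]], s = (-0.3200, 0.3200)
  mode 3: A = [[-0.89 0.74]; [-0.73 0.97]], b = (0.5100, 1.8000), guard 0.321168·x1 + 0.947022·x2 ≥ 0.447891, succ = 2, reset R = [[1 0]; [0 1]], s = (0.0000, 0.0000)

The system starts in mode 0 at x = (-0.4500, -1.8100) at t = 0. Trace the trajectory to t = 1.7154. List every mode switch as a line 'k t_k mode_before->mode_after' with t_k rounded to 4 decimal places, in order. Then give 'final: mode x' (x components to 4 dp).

Mode 0: guard c·x = 1.3878 hit at Δt = 1.1057 (t = 1.1057), x⁻ = (-1.2461, -1.6530) → reset → x⁺ = (-1.0536, -1.7865), jump to mode 3
Mode 3: flow for 0.6097 to horizon, guard not reached → x = (-0.8787, -1.1289)

1 1.1057 0->3
final: 3 -0.8787 -1.1289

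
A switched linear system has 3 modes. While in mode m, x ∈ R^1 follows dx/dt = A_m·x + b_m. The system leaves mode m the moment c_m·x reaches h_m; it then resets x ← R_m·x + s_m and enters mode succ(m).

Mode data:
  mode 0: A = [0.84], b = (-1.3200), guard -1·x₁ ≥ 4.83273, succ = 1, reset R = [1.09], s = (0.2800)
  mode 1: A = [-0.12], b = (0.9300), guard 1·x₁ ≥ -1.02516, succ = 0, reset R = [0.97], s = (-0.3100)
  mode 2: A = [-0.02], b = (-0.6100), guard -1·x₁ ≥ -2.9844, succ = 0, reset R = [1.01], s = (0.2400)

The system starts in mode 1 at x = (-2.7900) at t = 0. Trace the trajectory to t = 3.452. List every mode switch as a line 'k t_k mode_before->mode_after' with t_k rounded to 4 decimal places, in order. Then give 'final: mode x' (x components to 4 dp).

Mode 1: guard c·x = -1.0252 hit at Δt = 1.5271 (t = 1.5271), x⁻ = (-1.0252) → reset → x⁺ = (-1.3044), jump to mode 0
Mode 0: guard c·x = 4.8327 hit at Δt = 0.9531 (t = 2.4802), x⁻ = (-4.8327) → reset → x⁺ = (-4.9877), jump to mode 1
Mode 1: flow for 0.9718 to horizon, guard not reached → x = (-3.5856)

1 1.5271 1->0
2 2.4802 0->1
final: 1 -3.5856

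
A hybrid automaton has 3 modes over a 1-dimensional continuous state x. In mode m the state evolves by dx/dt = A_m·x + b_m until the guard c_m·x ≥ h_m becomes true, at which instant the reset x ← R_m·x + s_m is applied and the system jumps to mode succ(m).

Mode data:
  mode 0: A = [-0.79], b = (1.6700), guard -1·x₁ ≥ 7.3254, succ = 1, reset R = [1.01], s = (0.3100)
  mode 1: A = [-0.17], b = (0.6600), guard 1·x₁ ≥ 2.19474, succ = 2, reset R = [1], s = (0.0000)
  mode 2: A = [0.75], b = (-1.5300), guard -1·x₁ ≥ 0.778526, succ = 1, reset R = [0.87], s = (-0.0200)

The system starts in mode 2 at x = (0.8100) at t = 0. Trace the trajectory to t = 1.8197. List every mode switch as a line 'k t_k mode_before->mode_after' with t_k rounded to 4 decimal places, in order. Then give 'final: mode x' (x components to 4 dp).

Mode 2: guard c·x = 0.7785 hit at Δt = 1.1056 (t = 1.1056), x⁻ = (-0.7785) → reset → x⁺ = (-0.6973), jump to mode 1
Mode 1: flow for 0.7141 to horizon, guard not reached → x = (-0.1738)

1 1.1056 2->1
final: 1 -0.1738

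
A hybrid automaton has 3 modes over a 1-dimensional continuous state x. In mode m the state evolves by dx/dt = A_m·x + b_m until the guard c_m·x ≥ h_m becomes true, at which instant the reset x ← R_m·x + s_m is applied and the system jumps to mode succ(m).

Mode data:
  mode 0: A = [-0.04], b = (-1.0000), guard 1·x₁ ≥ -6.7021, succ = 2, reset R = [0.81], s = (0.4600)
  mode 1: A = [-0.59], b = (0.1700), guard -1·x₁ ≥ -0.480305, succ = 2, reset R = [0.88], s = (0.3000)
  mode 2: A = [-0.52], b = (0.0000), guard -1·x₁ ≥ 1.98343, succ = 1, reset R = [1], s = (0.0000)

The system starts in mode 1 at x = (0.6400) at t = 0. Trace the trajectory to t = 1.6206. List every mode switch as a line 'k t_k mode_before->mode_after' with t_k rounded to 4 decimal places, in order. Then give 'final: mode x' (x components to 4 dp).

1 1.0252 1->2
final: 2 0.5302

Mode 1: guard c·x = -0.4803 hit at Δt = 1.0252 (t = 1.0252), x⁻ = (0.4803) → reset → x⁺ = (0.7227), jump to mode 2
Mode 2: flow for 0.5954 to horizon, guard not reached → x = (0.5302)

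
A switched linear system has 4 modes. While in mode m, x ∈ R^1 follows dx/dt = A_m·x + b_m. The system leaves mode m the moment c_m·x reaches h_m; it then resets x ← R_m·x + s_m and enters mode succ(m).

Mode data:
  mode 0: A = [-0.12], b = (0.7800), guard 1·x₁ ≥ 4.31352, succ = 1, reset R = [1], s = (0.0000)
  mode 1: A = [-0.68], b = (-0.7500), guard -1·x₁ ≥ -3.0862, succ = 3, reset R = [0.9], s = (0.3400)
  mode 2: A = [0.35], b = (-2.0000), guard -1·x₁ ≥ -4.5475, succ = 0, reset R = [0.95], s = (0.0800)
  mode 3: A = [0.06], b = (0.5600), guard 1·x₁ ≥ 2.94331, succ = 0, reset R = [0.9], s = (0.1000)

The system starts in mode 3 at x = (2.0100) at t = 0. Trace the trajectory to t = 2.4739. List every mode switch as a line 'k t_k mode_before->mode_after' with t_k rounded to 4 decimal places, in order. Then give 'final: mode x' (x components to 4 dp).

Mode 3: guard c·x = 2.9433 hit at Δt = 1.3178 (t = 1.3178), x⁻ = (2.9433) → reset → x⁺ = (2.7490), jump to mode 0
Mode 0: flow for 1.1561 to horizon, guard not reached → x = (3.2349)

1 1.3178 3->0
final: 0 3.2349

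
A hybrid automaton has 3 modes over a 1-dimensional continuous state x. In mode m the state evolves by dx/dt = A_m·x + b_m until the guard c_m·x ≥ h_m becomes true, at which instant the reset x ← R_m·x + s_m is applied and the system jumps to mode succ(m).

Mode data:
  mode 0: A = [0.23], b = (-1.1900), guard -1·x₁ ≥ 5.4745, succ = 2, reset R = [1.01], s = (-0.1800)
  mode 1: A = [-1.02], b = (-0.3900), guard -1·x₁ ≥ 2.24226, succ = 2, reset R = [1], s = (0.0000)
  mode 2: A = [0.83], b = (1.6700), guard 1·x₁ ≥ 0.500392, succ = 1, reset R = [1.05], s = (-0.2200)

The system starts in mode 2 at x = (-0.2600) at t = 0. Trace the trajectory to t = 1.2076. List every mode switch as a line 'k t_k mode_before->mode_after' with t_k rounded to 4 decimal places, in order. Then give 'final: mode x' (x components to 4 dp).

1 0.4343 2->1
final: 1 -0.0698

Mode 2: guard c·x = 0.5004 hit at Δt = 0.4343 (t = 0.4343), x⁻ = (0.5004) → reset → x⁺ = (0.3054), jump to mode 1
Mode 1: flow for 0.7733 to horizon, guard not reached → x = (-0.0698)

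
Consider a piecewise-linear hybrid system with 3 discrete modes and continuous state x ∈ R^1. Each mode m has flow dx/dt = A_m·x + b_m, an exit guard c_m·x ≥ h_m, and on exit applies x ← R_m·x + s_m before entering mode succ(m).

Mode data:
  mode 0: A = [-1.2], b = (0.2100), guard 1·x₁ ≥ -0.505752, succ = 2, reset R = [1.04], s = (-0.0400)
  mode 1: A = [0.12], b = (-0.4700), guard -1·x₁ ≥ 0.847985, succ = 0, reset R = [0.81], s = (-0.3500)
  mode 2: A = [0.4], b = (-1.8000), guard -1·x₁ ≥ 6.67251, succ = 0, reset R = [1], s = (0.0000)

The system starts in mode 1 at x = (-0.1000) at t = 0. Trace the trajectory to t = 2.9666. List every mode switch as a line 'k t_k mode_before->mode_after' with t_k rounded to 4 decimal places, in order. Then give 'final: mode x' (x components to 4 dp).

1 1.4231 1->0
2 1.9037 0->2
final: 2 -3.2501

Mode 1: guard c·x = 0.8480 hit at Δt = 1.4231 (t = 1.4231), x⁻ = (-0.8480) → reset → x⁺ = (-1.0369), jump to mode 0
Mode 0: guard c·x = -0.5058 hit at Δt = 0.4806 (t = 1.9037), x⁻ = (-0.5058) → reset → x⁺ = (-0.5660), jump to mode 2
Mode 2: flow for 1.0629 to horizon, guard not reached → x = (-3.2501)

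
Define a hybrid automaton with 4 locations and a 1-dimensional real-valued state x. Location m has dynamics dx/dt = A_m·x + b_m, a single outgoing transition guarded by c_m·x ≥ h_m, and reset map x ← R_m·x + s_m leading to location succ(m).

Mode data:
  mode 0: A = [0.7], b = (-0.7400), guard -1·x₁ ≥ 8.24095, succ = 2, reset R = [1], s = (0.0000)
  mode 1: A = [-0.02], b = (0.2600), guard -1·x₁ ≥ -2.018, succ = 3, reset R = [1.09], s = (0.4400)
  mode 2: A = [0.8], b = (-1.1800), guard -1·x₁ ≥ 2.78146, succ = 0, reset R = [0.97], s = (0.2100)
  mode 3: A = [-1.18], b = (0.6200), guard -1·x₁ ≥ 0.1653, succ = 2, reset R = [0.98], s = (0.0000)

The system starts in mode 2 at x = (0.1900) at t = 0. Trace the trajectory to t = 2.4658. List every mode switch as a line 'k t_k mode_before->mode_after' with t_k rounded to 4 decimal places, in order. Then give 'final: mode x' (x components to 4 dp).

1 1.4971 2->0
final: 0 -5.9272

Mode 2: guard c·x = 2.7815 hit at Δt = 1.4971 (t = 1.4971), x⁻ = (-2.7815) → reset → x⁺ = (-2.4880), jump to mode 0
Mode 0: flow for 0.9687 to horizon, guard not reached → x = (-5.9272)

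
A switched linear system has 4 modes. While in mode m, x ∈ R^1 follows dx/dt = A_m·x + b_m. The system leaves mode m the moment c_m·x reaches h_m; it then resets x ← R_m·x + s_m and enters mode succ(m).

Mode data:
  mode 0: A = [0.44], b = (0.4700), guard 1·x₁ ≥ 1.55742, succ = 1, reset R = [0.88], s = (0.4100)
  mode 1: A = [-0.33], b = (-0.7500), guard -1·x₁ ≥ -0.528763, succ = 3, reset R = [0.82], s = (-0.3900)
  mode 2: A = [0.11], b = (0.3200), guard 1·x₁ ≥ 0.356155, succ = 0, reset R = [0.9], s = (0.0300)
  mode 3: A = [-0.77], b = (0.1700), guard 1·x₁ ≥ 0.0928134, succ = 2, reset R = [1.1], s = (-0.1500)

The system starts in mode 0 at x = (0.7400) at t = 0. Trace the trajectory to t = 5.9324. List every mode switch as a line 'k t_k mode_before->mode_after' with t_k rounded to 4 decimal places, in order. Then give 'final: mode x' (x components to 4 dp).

1 0.8477 0->1
2 1.9670 1->3
3 2.3897 3->2
4 3.5906 2->0
5 4.9896 0->1
final: 1 0.6968

Mode 0: guard c·x = 1.5574 hit at Δt = 0.8477 (t = 0.8477), x⁻ = (1.5574) → reset → x⁺ = (1.7805), jump to mode 1
Mode 1: guard c·x = -0.5288 hit at Δt = 1.1193 (t = 1.9670), x⁻ = (0.5288) → reset → x⁺ = (0.0436), jump to mode 3
Mode 3: guard c·x = 0.0928 hit at Δt = 0.4227 (t = 2.3897), x⁻ = (0.0928) → reset → x⁺ = (-0.0479), jump to mode 2
Mode 2: guard c·x = 0.3562 hit at Δt = 1.2009 (t = 3.5906), x⁻ = (0.3562) → reset → x⁺ = (0.3505), jump to mode 0
Mode 0: guard c·x = 1.5574 hit at Δt = 1.3990 (t = 4.9896), x⁻ = (1.5574) → reset → x⁺ = (1.7805), jump to mode 1
Mode 1: flow for 0.9428 to horizon, guard not reached → x = (0.6968)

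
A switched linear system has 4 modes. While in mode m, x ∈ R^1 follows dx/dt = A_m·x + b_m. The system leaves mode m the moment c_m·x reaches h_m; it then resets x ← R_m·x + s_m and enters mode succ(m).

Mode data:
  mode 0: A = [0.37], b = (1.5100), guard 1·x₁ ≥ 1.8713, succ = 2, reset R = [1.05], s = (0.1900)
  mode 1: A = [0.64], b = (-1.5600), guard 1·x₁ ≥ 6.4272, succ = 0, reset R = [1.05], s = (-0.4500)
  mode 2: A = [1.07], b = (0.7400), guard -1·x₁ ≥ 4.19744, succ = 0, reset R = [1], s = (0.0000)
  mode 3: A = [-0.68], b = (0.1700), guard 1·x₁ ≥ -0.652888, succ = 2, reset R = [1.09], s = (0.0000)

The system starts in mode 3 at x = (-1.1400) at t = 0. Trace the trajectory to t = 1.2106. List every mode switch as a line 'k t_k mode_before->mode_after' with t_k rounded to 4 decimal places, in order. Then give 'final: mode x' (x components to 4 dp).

Mode 3: guard c·x = -0.6529 hit at Δt = 0.6345 (t = 0.6345), x⁻ = (-0.6529) → reset → x⁺ = (-0.7116), jump to mode 2
Mode 2: flow for 0.5761 to horizon, guard not reached → x = (-0.7287)

1 0.6345 3->2
final: 2 -0.7287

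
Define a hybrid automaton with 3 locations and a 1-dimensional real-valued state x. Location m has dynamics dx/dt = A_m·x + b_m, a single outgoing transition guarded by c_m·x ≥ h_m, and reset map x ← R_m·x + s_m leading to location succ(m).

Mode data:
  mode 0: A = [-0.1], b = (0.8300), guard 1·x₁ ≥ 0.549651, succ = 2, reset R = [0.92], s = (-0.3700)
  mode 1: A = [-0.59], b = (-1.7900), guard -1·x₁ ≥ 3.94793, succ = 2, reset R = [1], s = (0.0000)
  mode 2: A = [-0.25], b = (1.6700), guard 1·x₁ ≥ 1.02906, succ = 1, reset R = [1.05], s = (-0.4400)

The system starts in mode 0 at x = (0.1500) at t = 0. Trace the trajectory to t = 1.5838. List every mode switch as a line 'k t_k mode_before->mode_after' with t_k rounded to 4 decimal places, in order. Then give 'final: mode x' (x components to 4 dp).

Mode 0: guard c·x = 0.5497 hit at Δt = 0.5028 (t = 0.5028), x⁻ = (0.5497) → reset → x⁺ = (0.1357), jump to mode 2
Mode 2: guard c·x = 1.0291 hit at Δt = 0.5871 (t = 1.0899), x⁻ = (1.0291) → reset → x⁺ = (0.6405), jump to mode 1
Mode 1: flow for 0.4939 to horizon, guard not reached → x = (-0.2883)

1 0.5028 0->2
2 1.0899 2->1
final: 1 -0.2883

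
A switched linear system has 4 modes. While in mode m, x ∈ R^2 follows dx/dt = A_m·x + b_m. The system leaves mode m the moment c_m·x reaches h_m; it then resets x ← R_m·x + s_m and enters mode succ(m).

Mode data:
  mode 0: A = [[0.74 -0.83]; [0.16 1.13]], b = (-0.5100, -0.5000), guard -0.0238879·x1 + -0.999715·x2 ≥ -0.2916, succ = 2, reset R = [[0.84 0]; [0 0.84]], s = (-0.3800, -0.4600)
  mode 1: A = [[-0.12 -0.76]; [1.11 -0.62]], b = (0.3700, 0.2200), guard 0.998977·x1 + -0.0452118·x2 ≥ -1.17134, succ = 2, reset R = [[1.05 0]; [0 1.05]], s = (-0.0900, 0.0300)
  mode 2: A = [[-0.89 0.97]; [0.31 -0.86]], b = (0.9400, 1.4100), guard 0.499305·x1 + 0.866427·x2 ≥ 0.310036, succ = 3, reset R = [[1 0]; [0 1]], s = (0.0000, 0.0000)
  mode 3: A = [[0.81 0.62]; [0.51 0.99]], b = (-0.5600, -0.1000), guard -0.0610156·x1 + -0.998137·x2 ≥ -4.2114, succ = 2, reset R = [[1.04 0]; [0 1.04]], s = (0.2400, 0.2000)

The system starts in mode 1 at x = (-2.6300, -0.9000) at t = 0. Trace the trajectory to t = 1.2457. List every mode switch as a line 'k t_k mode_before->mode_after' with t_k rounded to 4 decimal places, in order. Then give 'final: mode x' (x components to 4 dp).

1 0.8016 1->2
final: 2 -1.0547 -0.8560

Mode 1: guard c·x = -1.1713 hit at Δt = 0.8016 (t = 0.8016), x⁻ = (-1.2518, -1.7511) → reset → x⁺ = (-1.4044, -1.8087), jump to mode 2
Mode 2: flow for 0.4441 to horizon, guard not reached → x = (-1.0547, -0.8560)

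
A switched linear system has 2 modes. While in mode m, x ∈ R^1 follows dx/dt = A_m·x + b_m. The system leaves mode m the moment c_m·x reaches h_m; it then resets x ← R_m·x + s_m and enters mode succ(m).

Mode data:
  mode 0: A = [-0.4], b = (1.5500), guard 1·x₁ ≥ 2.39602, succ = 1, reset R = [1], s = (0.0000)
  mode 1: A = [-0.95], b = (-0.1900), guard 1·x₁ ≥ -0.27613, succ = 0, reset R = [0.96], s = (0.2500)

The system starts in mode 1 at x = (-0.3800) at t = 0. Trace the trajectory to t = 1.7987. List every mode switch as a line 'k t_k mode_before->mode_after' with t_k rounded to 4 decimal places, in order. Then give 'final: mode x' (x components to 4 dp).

Mode 1: guard c·x = -0.2761 hit at Δt = 0.9058 (t = 0.9058), x⁻ = (-0.2761) → reset → x⁺ = (-0.0151), jump to mode 0
Mode 0: flow for 0.8929 to horizon, guard not reached → x = (1.1533)

1 0.9058 1->0
final: 0 1.1533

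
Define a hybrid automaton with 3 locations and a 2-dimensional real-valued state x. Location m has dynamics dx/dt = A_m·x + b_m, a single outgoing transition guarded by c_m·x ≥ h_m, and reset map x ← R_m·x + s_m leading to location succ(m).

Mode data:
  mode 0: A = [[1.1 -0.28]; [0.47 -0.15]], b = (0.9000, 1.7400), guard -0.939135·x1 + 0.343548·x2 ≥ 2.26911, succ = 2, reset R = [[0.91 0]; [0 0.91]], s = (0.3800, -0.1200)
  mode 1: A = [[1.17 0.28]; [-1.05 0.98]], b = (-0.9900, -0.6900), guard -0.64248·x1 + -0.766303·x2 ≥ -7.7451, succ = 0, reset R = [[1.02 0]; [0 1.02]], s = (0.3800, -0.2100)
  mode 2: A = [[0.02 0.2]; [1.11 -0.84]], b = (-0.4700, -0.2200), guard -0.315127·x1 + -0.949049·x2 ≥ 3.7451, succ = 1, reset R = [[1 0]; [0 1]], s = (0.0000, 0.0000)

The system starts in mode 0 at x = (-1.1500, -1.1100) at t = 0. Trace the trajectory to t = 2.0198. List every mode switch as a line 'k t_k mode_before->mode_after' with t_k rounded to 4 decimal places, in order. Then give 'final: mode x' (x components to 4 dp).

1 1.5724 0->2
final: 2 -1.8588 -0.5240

Mode 0: guard c·x = 2.2691 hit at Δt = 1.5724 (t = 1.5724), x⁻ = (-2.2044, 0.5790) → reset → x⁺ = (-1.6260, 0.4069), jump to mode 2
Mode 2: flow for 0.4474 to horizon, guard not reached → x = (-1.8588, -0.5240)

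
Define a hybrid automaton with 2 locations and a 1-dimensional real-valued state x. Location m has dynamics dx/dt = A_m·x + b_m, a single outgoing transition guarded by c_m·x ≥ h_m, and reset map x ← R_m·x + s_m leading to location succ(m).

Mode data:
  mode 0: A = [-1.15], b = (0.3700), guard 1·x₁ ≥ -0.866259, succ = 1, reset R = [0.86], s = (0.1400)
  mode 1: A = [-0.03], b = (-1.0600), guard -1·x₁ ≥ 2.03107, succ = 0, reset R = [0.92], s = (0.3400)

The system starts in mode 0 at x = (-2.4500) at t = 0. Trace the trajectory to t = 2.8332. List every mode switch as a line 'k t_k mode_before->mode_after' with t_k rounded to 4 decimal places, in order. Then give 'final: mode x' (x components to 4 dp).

Mode 0: guard c·x = -0.8663 hit at Δt = 0.7367 (t = 0.7367), x⁻ = (-0.8663) → reset → x⁺ = (-0.6050), jump to mode 1
Mode 1: guard c·x = 2.0311 hit at Δt = 1.3977 (t = 2.1344), x⁻ = (-2.0311) → reset → x⁺ = (-1.5286), jump to mode 0
Mode 0: guard c·x = -0.8663 hit at Δt = 0.3853 (t = 2.5197), x⁻ = (-0.8663) → reset → x⁺ = (-0.6050), jump to mode 1
Mode 1: flow for 0.3135 to horizon, guard not reached → x = (-0.9301)

1 0.7367 0->1
2 2.1344 1->0
3 2.5197 0->1
final: 1 -0.9301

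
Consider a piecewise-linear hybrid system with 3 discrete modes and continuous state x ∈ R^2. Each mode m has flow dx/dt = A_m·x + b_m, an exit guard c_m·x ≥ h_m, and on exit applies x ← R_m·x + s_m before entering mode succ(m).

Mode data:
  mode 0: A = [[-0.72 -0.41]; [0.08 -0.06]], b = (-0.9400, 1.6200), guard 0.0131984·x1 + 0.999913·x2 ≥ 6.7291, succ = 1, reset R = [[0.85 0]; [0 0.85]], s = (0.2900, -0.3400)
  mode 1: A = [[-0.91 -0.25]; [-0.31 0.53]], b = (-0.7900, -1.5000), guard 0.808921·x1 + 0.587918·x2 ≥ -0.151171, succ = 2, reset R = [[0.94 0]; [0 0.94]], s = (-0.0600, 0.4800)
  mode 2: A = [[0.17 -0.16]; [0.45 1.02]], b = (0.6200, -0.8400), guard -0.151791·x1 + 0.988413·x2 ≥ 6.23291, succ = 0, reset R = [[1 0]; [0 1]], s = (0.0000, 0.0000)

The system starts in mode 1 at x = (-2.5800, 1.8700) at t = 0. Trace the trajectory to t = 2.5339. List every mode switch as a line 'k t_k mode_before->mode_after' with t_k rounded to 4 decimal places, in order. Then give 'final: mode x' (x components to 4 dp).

1 1.3620 1->2
final: 2 -1.9887 4.6143

Mode 1: guard c·x = -0.1512 hit at Δt = 1.3620 (t = 1.3620), x⁻ = (-1.7661, 2.1728) → reset → x⁺ = (-1.7201, 2.5225), jump to mode 2
Mode 2: flow for 1.1719 to horizon, guard not reached → x = (-1.9887, 4.6143)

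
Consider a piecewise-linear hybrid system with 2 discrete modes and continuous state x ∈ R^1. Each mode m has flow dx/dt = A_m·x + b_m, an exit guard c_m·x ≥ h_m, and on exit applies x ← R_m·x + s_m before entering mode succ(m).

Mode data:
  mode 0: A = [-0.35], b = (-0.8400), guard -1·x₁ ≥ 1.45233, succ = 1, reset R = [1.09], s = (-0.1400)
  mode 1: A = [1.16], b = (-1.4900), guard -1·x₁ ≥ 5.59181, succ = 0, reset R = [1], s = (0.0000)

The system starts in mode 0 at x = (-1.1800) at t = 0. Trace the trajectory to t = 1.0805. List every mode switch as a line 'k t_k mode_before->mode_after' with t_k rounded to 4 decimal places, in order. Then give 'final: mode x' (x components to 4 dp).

1 0.7217 0->1
final: 1 -3.2755

Mode 0: guard c·x = 1.4523 hit at Δt = 0.7217 (t = 0.7217), x⁻ = (-1.4523) → reset → x⁺ = (-1.7230), jump to mode 1
Mode 1: flow for 0.3588 to horizon, guard not reached → x = (-3.2755)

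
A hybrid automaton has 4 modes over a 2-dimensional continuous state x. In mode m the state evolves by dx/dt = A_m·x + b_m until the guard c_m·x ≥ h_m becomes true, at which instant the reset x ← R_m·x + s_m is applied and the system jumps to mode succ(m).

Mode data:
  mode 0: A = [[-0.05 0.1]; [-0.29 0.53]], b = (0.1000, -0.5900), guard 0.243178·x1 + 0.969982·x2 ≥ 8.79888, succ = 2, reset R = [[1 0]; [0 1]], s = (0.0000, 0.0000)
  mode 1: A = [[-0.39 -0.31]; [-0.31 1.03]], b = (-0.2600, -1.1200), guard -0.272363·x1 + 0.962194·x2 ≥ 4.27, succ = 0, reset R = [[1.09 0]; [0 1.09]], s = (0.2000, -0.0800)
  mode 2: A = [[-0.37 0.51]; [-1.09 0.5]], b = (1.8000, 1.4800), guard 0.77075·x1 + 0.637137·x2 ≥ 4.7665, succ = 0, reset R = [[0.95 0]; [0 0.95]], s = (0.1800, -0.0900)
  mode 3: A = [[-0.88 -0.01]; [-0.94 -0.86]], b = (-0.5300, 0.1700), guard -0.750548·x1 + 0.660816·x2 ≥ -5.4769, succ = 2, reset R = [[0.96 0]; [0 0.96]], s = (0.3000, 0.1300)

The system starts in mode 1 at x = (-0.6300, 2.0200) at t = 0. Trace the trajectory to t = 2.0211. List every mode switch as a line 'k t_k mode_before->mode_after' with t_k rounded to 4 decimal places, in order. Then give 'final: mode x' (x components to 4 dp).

1 0.9582 1->0
final: 0 -0.5315 7.1745

Mode 1: guard c·x = 4.2700 hit at Δt = 0.9582 (t = 0.9582), x⁻ = (-1.3642, 4.0516) → reset → x⁺ = (-1.2870, 4.3363), jump to mode 0
Mode 0: flow for 1.0629 to horizon, guard not reached → x = (-0.5315, 7.1745)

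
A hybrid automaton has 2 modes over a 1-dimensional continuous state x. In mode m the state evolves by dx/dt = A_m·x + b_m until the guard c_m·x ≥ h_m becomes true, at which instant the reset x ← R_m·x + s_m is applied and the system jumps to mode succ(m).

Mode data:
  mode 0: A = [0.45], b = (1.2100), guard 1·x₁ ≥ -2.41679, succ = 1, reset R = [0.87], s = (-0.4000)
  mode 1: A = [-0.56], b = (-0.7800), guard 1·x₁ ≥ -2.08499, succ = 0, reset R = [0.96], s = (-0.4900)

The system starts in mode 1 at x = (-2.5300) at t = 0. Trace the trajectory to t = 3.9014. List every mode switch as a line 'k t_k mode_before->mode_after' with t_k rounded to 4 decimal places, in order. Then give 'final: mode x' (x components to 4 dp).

Mode 1: guard c·x = -2.0850 hit at Δt = 0.8866 (t = 0.8866), x⁻ = (-2.0850) → reset → x⁺ = (-2.4916), jump to mode 0
Mode 0: guard c·x = -2.4168 hit at Δt = 0.7143 (t = 1.6009), x⁻ = (-2.4168) → reset → x⁺ = (-2.5026), jump to mode 1
Mode 1: guard c·x = -2.0850 hit at Δt = 0.8431 (t = 2.4440), x⁻ = (-2.0850) → reset → x⁺ = (-2.4916), jump to mode 0
Mode 0: guard c·x = -2.4168 hit at Δt = 0.7143 (t = 3.1583), x⁻ = (-2.4168) → reset → x⁺ = (-2.5026), jump to mode 1
Mode 1: flow for 0.7431 to horizon, guard not reached → x = (-2.1248)

1 0.8866 1->0
2 1.6009 0->1
3 2.4440 1->0
4 3.1583 0->1
final: 1 -2.1248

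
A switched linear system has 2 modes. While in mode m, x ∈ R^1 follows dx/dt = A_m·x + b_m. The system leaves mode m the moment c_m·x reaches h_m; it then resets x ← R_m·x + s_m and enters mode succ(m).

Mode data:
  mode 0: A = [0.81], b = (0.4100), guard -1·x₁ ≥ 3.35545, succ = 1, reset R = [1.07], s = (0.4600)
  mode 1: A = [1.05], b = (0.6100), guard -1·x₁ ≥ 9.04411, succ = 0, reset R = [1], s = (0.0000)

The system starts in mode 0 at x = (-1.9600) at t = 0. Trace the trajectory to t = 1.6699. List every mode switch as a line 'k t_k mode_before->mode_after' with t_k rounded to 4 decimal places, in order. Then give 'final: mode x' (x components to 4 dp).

1 0.8307 0->1
final: 1 -6.7344

Mode 0: guard c·x = 3.3554 hit at Δt = 0.8307 (t = 0.8307), x⁻ = (-3.3554) → reset → x⁺ = (-3.1303), jump to mode 1
Mode 1: flow for 0.8392 to horizon, guard not reached → x = (-6.7344)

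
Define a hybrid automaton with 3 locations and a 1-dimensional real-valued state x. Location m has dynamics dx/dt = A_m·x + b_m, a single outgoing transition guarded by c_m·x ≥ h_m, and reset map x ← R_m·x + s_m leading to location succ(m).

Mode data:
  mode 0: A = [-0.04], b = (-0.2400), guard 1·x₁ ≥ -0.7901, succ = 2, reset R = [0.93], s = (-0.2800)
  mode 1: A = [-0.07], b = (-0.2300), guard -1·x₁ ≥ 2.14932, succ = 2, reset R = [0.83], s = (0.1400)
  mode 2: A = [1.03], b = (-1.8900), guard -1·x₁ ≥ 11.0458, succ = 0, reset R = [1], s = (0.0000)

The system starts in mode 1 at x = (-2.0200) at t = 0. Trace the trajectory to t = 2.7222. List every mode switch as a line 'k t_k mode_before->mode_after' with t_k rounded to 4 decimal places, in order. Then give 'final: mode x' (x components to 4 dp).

1 1.5397 1->2
final: 2 -9.9253

Mode 1: guard c·x = 2.1493 hit at Δt = 1.5397 (t = 1.5397), x⁻ = (-2.1493) → reset → x⁺ = (-1.6439), jump to mode 2
Mode 2: flow for 1.1825 to horizon, guard not reached → x = (-9.9253)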